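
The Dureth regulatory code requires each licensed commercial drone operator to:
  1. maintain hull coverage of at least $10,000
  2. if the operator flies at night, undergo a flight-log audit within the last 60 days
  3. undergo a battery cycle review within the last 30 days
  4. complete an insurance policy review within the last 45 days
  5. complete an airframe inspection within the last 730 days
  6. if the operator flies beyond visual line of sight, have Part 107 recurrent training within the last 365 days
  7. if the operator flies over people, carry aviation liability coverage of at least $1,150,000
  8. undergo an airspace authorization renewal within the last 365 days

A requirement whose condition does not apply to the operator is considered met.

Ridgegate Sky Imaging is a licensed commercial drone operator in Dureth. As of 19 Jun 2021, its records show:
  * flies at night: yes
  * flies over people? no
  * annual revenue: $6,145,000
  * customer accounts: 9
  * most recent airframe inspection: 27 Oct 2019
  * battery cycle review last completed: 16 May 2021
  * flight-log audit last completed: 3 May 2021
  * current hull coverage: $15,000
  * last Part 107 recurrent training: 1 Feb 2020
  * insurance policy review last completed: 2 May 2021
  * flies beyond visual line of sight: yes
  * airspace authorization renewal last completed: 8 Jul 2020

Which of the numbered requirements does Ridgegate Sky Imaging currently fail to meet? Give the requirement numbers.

3, 4, 6

1. hull coverage $15,000 ≥ $10,000 → met
2. condition 'flies at night' holds; flight-log audit 47 days ago vs limit 60 → met
3. battery cycle review 34 days ago vs limit 30 → not met
4. insurance policy review 48 days ago vs limit 45 → not met
5. airframe inspection 601 days ago vs limit 730 → met
6. condition 'flies beyond visual line of sight' holds; Part 107 recurrent training 504 days ago vs limit 365 → not met
7. condition 'flies over people' does not hold → requirement n/a → met
8. airspace authorization renewal 346 days ago vs limit 365 → met
Not met: 3, 4, 6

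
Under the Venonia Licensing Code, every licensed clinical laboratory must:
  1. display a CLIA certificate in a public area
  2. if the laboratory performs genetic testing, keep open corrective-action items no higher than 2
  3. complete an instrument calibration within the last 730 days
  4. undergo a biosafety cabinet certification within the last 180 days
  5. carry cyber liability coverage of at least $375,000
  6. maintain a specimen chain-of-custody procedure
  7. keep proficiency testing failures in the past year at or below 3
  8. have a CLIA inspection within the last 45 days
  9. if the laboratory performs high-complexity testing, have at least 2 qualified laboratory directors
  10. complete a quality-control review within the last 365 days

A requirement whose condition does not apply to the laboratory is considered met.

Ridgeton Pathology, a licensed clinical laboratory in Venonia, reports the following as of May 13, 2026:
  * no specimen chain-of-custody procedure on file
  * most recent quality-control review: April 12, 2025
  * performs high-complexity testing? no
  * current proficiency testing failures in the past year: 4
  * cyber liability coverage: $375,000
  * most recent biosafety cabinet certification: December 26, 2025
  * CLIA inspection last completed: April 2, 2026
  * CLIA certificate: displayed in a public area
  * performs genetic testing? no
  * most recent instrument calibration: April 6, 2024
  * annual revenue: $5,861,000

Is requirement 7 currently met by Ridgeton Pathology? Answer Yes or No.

7. proficiency testing failures in the past year 4 > 3 → not met

No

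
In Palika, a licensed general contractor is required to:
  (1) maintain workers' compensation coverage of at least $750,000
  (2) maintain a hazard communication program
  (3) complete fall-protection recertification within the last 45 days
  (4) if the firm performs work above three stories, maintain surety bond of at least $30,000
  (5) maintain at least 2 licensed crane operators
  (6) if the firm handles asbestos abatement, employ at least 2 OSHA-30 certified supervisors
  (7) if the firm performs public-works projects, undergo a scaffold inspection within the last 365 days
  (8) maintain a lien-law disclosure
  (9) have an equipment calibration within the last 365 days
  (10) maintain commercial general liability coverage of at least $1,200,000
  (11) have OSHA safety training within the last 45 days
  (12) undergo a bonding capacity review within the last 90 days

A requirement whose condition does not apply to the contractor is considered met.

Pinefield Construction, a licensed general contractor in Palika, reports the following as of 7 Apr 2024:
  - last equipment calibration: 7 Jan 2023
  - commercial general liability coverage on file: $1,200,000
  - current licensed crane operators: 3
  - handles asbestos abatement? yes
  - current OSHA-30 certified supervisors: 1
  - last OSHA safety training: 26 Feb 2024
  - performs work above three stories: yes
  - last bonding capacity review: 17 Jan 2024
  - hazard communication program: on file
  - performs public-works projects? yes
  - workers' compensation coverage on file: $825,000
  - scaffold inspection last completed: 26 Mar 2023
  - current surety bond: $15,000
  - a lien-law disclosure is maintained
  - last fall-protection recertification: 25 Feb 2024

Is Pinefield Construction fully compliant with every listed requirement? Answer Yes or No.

No

1. workers' compensation coverage $825,000 ≥ $750,000 → met
2. hazard communication program present → met
3. fall-protection recertification 42 days ago vs limit 45 → met
4. condition 'performs work above three stories' holds; surety bond $15,000 < $30,000 → not met
5. licensed crane operators 3 ≥ 2 → met
6. condition 'handles asbestos abatement' holds; OSHA-30 certified supervisors 1 < 2 → not met
7. condition 'performs public-works projects' holds; scaffold inspection 378 days ago vs limit 365 → not met
8. lien-law disclosure present → met
9. equipment calibration 456 days ago vs limit 365 → not met
10. commercial general liability coverage $1,200,000 ≥ $1,200,000 → met
11. OSHA safety training 41 days ago vs limit 45 → met
12. bonding capacity review 81 days ago vs limit 90 → met
Not met: 4, 6, 7, 9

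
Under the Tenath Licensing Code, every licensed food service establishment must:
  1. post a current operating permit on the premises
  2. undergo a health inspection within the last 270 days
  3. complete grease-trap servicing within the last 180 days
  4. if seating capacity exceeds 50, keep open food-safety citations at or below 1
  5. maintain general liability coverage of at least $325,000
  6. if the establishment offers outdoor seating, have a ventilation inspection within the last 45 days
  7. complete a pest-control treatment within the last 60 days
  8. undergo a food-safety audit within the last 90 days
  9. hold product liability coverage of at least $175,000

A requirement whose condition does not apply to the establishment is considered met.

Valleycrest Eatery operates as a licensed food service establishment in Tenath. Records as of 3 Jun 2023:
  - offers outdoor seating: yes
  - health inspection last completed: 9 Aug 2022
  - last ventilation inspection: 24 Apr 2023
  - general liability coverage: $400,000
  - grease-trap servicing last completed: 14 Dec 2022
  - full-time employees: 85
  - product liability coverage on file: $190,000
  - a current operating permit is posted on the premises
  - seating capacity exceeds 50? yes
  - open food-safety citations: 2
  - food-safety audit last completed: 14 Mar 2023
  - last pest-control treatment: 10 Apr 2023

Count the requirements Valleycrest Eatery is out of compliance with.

2

1. current operating permit present → met
2. health inspection 298 days ago vs limit 270 → not met
3. grease-trap servicing 171 days ago vs limit 180 → met
4. condition 'seating capacity exceeds 50' holds; open food-safety citations 2 > 1 → not met
5. general liability coverage $400,000 ≥ $325,000 → met
6. condition 'offers outdoor seating' holds; ventilation inspection 40 days ago vs limit 45 → met
7. pest-control treatment 54 days ago vs limit 60 → met
8. food-safety audit 81 days ago vs limit 90 → met
9. product liability coverage $190,000 ≥ $175,000 → met
Not met: 2 of 9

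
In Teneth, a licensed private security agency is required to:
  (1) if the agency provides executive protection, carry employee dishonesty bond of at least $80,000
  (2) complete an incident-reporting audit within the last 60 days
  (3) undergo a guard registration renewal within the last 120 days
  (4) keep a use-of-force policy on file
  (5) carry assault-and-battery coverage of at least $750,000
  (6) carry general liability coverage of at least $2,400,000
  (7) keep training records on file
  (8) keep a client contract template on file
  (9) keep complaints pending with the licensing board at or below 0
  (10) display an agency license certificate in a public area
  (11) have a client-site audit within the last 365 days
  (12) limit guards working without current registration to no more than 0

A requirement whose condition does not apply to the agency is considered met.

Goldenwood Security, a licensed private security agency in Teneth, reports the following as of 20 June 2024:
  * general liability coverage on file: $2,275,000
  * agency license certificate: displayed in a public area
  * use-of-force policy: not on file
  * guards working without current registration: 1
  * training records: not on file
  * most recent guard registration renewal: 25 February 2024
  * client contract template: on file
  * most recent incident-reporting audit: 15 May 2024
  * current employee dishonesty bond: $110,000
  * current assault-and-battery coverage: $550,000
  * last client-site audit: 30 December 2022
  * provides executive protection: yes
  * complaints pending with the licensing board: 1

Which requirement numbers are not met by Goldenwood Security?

1. condition 'provides executive protection' holds; employee dishonesty bond $110,000 ≥ $80,000 → met
2. incident-reporting audit 36 days ago vs limit 60 → met
3. guard registration renewal 116 days ago vs limit 120 → met
4. use-of-force policy absent → not met
5. assault-and-battery coverage $550,000 < $750,000 → not met
6. general liability coverage $2,275,000 < $2,400,000 → not met
7. training records absent → not met
8. client contract template present → met
9. complaints pending with the licensing board 1 > 0 → not met
10. agency license certificate present → met
11. client-site audit 538 days ago vs limit 365 → not met
12. guards working without current registration 1 > 0 → not met
Not met: 4, 5, 6, 7, 9, 11, 12

4, 5, 6, 7, 9, 11, 12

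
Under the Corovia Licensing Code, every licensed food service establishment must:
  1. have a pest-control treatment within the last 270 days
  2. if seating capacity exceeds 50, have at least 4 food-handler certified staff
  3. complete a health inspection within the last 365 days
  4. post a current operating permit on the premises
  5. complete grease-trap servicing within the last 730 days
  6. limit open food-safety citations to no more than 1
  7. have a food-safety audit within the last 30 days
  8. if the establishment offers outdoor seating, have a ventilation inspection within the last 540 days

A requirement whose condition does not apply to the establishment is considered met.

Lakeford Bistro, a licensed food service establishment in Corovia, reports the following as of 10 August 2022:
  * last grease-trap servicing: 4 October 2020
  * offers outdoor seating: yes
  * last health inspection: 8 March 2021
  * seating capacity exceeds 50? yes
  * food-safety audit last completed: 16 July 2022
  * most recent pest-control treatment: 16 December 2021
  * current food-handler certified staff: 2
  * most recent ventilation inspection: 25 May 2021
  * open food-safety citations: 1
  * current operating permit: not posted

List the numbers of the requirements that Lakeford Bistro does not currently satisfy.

1. pest-control treatment 237 days ago vs limit 270 → met
2. condition 'seating capacity exceeds 50' holds; food-handler certified staff 2 < 4 → not met
3. health inspection 520 days ago vs limit 365 → not met
4. current operating permit absent → not met
5. grease-trap servicing 675 days ago vs limit 730 → met
6. open food-safety citations 1 ≤ 1 → met
7. food-safety audit 25 days ago vs limit 30 → met
8. condition 'offers outdoor seating' holds; ventilation inspection 442 days ago vs limit 540 → met
Not met: 2, 3, 4

2, 3, 4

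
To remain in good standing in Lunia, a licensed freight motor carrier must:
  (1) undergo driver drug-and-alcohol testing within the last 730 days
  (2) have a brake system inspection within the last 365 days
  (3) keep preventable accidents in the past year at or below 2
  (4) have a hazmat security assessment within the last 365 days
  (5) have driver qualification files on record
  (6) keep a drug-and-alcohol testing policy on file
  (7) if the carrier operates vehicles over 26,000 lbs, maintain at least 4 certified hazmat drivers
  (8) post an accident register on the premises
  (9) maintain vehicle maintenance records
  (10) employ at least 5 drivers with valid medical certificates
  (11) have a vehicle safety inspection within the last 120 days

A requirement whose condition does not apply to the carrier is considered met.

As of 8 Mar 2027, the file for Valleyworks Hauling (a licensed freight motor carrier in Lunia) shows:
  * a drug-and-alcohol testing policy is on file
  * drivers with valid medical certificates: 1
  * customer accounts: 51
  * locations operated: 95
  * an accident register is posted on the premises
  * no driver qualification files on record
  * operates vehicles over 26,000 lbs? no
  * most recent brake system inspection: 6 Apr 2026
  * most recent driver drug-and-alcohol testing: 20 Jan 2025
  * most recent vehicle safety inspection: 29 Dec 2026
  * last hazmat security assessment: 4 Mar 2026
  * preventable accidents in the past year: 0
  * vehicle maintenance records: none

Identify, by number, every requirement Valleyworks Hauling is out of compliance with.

1. driver drug-and-alcohol testing 777 days ago vs limit 730 → not met
2. brake system inspection 336 days ago vs limit 365 → met
3. preventable accidents in the past year 0 ≤ 2 → met
4. hazmat security assessment 369 days ago vs limit 365 → not met
5. driver qualification files absent → not met
6. drug-and-alcohol testing policy present → met
7. condition 'operates vehicles over 26,000 lbs' does not hold → requirement n/a → met
8. accident register present → met
9. vehicle maintenance records absent → not met
10. drivers with valid medical certificates 1 < 5 → not met
11. vehicle safety inspection 69 days ago vs limit 120 → met
Not met: 1, 4, 5, 9, 10

1, 4, 5, 9, 10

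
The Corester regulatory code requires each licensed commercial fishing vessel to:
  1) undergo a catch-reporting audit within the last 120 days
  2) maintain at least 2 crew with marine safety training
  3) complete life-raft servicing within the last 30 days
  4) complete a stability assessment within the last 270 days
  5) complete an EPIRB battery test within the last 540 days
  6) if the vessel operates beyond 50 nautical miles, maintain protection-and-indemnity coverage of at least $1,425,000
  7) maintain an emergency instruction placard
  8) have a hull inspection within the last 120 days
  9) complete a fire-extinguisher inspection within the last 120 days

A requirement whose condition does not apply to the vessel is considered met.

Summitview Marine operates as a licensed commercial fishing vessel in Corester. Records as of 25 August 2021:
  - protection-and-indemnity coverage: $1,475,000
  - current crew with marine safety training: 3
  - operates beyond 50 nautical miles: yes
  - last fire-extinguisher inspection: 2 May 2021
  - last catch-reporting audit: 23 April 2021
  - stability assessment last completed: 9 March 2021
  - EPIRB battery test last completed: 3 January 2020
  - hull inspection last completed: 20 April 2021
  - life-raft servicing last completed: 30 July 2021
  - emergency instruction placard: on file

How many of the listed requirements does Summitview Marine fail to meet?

1. catch-reporting audit 124 days ago vs limit 120 → not met
2. crew with marine safety training 3 ≥ 2 → met
3. life-raft servicing 26 days ago vs limit 30 → met
4. stability assessment 169 days ago vs limit 270 → met
5. EPIRB battery test 600 days ago vs limit 540 → not met
6. condition 'operates beyond 50 nautical miles' holds; protection-and-indemnity coverage $1,475,000 ≥ $1,425,000 → met
7. emergency instruction placard present → met
8. hull inspection 127 days ago vs limit 120 → not met
9. fire-extinguisher inspection 115 days ago vs limit 120 → met
Not met: 3 of 9

3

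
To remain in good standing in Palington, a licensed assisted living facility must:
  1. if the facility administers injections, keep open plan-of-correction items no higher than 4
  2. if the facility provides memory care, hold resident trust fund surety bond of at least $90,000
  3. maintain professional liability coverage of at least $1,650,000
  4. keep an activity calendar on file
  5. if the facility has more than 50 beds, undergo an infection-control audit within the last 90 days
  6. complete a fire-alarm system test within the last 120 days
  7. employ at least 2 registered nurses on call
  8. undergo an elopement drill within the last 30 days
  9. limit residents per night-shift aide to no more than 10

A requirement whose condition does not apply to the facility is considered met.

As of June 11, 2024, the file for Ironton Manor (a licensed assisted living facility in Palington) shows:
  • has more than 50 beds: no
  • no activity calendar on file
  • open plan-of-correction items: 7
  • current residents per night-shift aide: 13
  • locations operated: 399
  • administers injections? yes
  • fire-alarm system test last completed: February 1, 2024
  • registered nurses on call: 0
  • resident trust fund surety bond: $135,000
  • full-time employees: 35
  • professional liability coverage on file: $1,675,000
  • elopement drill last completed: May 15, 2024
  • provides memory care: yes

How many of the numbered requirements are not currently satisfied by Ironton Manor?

1. condition 'administers injections' holds; open plan-of-correction items 7 > 4 → not met
2. condition 'provides memory care' holds; resident trust fund surety bond $135,000 ≥ $90,000 → met
3. professional liability coverage $1,675,000 ≥ $1,650,000 → met
4. activity calendar absent → not met
5. condition 'has more than 50 beds' does not hold → requirement n/a → met
6. fire-alarm system test 131 days ago vs limit 120 → not met
7. registered nurses on call 0 < 2 → not met
8. elopement drill 27 days ago vs limit 30 → met
9. residents per night-shift aide 13 > 10 → not met
Not met: 5 of 9

5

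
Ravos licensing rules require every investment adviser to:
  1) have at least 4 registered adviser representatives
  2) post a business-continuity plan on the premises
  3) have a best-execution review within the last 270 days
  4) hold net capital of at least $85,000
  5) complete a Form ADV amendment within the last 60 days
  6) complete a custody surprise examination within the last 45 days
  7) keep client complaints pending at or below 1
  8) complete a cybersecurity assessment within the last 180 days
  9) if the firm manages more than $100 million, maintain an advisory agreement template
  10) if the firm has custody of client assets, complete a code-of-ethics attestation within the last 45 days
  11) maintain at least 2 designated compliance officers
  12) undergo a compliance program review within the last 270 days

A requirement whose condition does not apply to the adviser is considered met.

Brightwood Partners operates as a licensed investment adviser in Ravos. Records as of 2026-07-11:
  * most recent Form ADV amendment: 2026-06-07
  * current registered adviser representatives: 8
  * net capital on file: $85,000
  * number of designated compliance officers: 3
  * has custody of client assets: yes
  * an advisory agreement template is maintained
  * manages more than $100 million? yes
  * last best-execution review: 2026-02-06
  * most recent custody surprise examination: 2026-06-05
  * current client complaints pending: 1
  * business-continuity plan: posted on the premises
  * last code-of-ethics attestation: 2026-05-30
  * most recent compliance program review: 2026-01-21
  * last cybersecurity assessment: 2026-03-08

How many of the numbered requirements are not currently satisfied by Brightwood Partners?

0

1. registered adviser representatives 8 ≥ 4 → met
2. business-continuity plan present → met
3. best-execution review 155 days ago vs limit 270 → met
4. net capital $85,000 ≥ $85,000 → met
5. Form ADV amendment 34 days ago vs limit 60 → met
6. custody surprise examination 36 days ago vs limit 45 → met
7. client complaints pending 1 ≤ 1 → met
8. cybersecurity assessment 125 days ago vs limit 180 → met
9. condition 'manages more than $100 million' holds; advisory agreement template present → met
10. condition 'has custody of client assets' holds; code-of-ethics attestation 42 days ago vs limit 45 → met
11. designated compliance officers 3 ≥ 2 → met
12. compliance program review 171 days ago vs limit 270 → met
Not met: 0 of 12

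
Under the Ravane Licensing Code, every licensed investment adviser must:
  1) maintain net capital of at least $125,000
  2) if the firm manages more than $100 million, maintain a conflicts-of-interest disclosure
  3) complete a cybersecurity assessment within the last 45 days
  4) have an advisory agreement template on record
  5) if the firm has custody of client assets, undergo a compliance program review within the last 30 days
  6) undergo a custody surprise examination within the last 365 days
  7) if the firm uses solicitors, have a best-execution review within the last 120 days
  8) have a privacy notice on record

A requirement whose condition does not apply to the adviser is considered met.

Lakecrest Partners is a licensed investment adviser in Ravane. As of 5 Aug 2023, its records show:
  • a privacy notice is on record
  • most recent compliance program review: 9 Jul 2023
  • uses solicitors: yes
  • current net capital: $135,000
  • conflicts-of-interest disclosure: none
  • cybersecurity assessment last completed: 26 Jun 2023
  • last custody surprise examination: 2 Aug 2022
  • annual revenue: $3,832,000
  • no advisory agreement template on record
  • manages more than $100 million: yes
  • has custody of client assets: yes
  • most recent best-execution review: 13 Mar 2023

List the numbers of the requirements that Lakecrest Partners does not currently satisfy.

1. net capital $135,000 ≥ $125,000 → met
2. condition 'manages more than $100 million' holds; conflicts-of-interest disclosure absent → not met
3. cybersecurity assessment 40 days ago vs limit 45 → met
4. advisory agreement template absent → not met
5. condition 'has custody of client assets' holds; compliance program review 27 days ago vs limit 30 → met
6. custody surprise examination 368 days ago vs limit 365 → not met
7. condition 'uses solicitors' holds; best-execution review 145 days ago vs limit 120 → not met
8. privacy notice present → met
Not met: 2, 4, 6, 7

2, 4, 6, 7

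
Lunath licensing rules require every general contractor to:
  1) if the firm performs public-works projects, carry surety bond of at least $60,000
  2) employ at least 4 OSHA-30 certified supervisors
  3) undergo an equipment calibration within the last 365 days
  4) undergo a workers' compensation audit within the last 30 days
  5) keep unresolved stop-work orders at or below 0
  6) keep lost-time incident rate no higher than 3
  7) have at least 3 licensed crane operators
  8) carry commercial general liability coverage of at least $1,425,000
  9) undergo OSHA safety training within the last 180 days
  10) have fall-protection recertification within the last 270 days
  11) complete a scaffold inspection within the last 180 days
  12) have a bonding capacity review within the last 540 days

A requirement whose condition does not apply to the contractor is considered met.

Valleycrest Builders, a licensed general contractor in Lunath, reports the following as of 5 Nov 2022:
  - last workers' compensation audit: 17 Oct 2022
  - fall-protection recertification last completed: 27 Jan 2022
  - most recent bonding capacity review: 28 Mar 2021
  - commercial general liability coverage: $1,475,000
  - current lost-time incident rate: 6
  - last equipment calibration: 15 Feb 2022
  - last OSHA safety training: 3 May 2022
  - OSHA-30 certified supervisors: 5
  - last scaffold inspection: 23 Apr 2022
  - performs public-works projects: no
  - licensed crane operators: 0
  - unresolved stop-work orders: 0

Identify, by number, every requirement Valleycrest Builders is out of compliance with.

6, 7, 9, 10, 11, 12

1. condition 'performs public-works projects' does not hold → requirement n/a → met
2. OSHA-30 certified supervisors 5 ≥ 4 → met
3. equipment calibration 263 days ago vs limit 365 → met
4. workers' compensation audit 19 days ago vs limit 30 → met
5. unresolved stop-work orders 0 ≤ 0 → met
6. lost-time incident rate 6 > 3 → not met
7. licensed crane operators 0 < 3 → not met
8. commercial general liability coverage $1,475,000 ≥ $1,425,000 → met
9. OSHA safety training 186 days ago vs limit 180 → not met
10. fall-protection recertification 282 days ago vs limit 270 → not met
11. scaffold inspection 196 days ago vs limit 180 → not met
12. bonding capacity review 587 days ago vs limit 540 → not met
Not met: 6, 7, 9, 10, 11, 12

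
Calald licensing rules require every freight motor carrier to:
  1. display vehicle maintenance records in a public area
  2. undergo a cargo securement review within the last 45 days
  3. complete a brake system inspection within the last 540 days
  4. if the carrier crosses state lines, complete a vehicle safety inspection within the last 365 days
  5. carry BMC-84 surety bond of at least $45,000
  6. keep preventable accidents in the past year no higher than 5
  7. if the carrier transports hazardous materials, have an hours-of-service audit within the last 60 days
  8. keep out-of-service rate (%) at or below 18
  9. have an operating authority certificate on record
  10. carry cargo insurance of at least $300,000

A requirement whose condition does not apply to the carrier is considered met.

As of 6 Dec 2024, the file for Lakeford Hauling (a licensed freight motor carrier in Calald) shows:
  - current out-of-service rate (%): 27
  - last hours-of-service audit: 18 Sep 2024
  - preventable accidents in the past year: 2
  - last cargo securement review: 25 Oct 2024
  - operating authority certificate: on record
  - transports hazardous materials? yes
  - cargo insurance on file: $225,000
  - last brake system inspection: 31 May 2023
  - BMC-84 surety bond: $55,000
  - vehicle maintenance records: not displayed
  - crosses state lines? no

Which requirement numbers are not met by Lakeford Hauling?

1. vehicle maintenance records absent → not met
2. cargo securement review 42 days ago vs limit 45 → met
3. brake system inspection 555 days ago vs limit 540 → not met
4. condition 'crosses state lines' does not hold → requirement n/a → met
5. BMC-84 surety bond $55,000 ≥ $45,000 → met
6. preventable accidents in the past year 2 ≤ 5 → met
7. condition 'transports hazardous materials' holds; hours-of-service audit 79 days ago vs limit 60 → not met
8. out-of-service rate (%) 27 > 18 → not met
9. operating authority certificate present → met
10. cargo insurance $225,000 < $300,000 → not met
Not met: 1, 3, 7, 8, 10

1, 3, 7, 8, 10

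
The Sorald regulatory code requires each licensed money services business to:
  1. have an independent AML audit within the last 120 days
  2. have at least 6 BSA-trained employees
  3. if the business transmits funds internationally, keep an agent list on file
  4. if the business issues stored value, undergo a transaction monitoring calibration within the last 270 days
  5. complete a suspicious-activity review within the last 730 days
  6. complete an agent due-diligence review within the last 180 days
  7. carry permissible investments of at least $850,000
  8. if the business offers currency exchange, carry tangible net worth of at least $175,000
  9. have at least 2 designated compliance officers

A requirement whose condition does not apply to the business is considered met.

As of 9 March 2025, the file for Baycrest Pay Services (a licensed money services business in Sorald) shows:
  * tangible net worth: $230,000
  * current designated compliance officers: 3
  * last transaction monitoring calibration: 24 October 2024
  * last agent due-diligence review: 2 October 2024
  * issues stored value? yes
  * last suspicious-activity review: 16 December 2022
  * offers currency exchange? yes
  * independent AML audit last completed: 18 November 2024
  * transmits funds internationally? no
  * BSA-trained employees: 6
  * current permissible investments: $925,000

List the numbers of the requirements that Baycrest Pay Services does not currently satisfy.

5

1. independent AML audit 111 days ago vs limit 120 → met
2. BSA-trained employees 6 ≥ 6 → met
3. condition 'transmits funds internationally' does not hold → requirement n/a → met
4. condition 'issues stored value' holds; transaction monitoring calibration 136 days ago vs limit 270 → met
5. suspicious-activity review 814 days ago vs limit 730 → not met
6. agent due-diligence review 158 days ago vs limit 180 → met
7. permissible investments $925,000 ≥ $850,000 → met
8. condition 'offers currency exchange' holds; tangible net worth $230,000 ≥ $175,000 → met
9. designated compliance officers 3 ≥ 2 → met
Not met: 5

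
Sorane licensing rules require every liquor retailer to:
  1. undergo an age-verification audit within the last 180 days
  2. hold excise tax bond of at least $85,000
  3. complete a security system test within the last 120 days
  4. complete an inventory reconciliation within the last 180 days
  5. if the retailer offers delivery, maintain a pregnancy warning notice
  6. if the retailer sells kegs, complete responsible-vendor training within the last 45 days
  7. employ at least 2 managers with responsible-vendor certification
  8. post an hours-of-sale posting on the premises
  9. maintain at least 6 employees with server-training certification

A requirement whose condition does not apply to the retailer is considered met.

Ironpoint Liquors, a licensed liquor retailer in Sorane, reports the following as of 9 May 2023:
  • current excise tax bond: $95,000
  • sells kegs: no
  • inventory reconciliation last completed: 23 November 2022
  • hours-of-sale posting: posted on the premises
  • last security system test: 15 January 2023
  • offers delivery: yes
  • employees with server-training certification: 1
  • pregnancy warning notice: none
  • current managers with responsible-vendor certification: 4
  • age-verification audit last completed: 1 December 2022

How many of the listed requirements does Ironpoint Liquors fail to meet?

1. age-verification audit 159 days ago vs limit 180 → met
2. excise tax bond $95,000 ≥ $85,000 → met
3. security system test 114 days ago vs limit 120 → met
4. inventory reconciliation 167 days ago vs limit 180 → met
5. condition 'offers delivery' holds; pregnancy warning notice absent → not met
6. condition 'sells kegs' does not hold → requirement n/a → met
7. managers with responsible-vendor certification 4 ≥ 2 → met
8. hours-of-sale posting present → met
9. employees with server-training certification 1 < 6 → not met
Not met: 2 of 9

2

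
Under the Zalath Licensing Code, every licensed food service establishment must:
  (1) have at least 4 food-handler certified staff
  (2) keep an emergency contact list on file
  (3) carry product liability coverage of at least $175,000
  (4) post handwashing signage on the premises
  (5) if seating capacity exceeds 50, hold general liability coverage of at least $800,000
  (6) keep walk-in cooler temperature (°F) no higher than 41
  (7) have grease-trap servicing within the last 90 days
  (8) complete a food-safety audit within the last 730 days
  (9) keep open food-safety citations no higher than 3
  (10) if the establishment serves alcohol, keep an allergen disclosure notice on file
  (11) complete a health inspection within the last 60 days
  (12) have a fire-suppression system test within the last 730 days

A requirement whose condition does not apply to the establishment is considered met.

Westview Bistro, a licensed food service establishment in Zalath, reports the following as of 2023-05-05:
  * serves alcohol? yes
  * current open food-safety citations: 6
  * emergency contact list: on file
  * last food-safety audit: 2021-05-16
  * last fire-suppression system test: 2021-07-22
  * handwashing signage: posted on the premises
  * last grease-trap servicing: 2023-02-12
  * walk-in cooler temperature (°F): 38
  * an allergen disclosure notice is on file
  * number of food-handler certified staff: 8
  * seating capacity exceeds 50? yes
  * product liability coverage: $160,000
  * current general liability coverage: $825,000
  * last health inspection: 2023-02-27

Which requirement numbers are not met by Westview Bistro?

1. food-handler certified staff 8 ≥ 4 → met
2. emergency contact list present → met
3. product liability coverage $160,000 < $175,000 → not met
4. handwashing signage present → met
5. condition 'seating capacity exceeds 50' holds; general liability coverage $825,000 ≥ $800,000 → met
6. walk-in cooler temperature (°F) 38 ≤ 41 → met
7. grease-trap servicing 82 days ago vs limit 90 → met
8. food-safety audit 719 days ago vs limit 730 → met
9. open food-safety citations 6 > 3 → not met
10. condition 'serves alcohol' holds; allergen disclosure notice present → met
11. health inspection 67 days ago vs limit 60 → not met
12. fire-suppression system test 652 days ago vs limit 730 → met
Not met: 3, 9, 11

3, 9, 11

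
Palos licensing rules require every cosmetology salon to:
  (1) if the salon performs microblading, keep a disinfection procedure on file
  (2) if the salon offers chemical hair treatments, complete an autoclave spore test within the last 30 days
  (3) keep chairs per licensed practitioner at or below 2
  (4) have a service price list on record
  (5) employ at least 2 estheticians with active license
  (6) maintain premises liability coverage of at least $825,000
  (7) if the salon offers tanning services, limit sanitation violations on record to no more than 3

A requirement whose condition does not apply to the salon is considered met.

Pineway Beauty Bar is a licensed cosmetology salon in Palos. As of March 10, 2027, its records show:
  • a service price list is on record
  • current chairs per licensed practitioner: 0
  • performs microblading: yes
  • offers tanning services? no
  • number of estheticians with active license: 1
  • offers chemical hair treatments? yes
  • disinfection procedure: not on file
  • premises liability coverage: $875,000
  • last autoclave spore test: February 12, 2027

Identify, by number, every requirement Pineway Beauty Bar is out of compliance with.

1. condition 'performs microblading' holds; disinfection procedure absent → not met
2. condition 'offers chemical hair treatments' holds; autoclave spore test 26 days ago vs limit 30 → met
3. chairs per licensed practitioner 0 ≤ 2 → met
4. service price list present → met
5. estheticians with active license 1 < 2 → not met
6. premises liability coverage $875,000 ≥ $825,000 → met
7. condition 'offers tanning services' does not hold → requirement n/a → met
Not met: 1, 5

1, 5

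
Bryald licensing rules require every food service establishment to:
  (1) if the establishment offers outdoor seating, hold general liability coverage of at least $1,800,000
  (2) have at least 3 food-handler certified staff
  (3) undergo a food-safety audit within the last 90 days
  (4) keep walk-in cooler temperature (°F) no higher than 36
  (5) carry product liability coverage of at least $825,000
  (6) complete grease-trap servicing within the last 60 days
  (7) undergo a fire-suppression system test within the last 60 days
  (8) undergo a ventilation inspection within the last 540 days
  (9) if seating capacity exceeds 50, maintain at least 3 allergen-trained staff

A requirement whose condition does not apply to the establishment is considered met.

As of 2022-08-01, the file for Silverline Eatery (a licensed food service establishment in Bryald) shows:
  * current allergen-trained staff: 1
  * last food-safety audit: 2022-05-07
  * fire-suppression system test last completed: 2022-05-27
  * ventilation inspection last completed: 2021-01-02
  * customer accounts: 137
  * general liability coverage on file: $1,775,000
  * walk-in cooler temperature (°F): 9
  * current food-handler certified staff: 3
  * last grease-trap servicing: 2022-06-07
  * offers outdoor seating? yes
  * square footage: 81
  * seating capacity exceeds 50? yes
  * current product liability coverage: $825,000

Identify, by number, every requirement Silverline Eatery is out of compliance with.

1, 7, 8, 9

1. condition 'offers outdoor seating' holds; general liability coverage $1,775,000 < $1,800,000 → not met
2. food-handler certified staff 3 ≥ 3 → met
3. food-safety audit 86 days ago vs limit 90 → met
4. walk-in cooler temperature (°F) 9 ≤ 36 → met
5. product liability coverage $825,000 ≥ $825,000 → met
6. grease-trap servicing 55 days ago vs limit 60 → met
7. fire-suppression system test 66 days ago vs limit 60 → not met
8. ventilation inspection 576 days ago vs limit 540 → not met
9. condition 'seating capacity exceeds 50' holds; allergen-trained staff 1 < 3 → not met
Not met: 1, 7, 8, 9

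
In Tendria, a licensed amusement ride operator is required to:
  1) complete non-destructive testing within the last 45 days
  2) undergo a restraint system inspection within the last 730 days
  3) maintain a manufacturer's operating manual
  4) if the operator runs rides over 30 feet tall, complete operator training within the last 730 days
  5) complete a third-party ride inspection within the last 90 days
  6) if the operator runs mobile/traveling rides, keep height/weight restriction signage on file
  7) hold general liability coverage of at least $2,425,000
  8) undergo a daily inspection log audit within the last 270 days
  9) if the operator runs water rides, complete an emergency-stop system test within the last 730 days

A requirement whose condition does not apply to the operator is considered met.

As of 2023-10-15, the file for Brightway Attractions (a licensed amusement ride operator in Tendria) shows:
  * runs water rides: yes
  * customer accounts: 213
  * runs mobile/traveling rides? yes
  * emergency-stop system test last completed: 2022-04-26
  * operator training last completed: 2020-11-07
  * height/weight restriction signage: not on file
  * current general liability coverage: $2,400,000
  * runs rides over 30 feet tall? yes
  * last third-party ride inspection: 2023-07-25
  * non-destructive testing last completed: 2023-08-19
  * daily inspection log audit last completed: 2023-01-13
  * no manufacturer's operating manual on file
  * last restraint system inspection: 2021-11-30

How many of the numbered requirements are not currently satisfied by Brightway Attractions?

1. non-destructive testing 57 days ago vs limit 45 → not met
2. restraint system inspection 684 days ago vs limit 730 → met
3. manufacturer's operating manual absent → not met
4. condition 'runs rides over 30 feet tall' holds; operator training 1072 days ago vs limit 730 → not met
5. third-party ride inspection 82 days ago vs limit 90 → met
6. condition 'runs mobile/traveling rides' holds; height/weight restriction signage absent → not met
7. general liability coverage $2,400,000 < $2,425,000 → not met
8. daily inspection log audit 275 days ago vs limit 270 → not met
9. condition 'runs water rides' holds; emergency-stop system test 537 days ago vs limit 730 → met
Not met: 6 of 9

6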